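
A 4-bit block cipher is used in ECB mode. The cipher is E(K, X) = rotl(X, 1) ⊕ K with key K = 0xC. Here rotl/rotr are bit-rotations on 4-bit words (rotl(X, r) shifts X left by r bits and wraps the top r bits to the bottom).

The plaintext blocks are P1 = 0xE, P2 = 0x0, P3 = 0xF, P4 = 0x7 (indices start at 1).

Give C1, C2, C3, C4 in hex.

ECB encryption: C_i = E(K, P_i).
C1: E(K, 0xE) = 0x1.
C2: E(K, 0x0) = 0xC.
C3: E(K, 0xF) = 0x3.
C4: E(K, 0x7) = 0x2.

C1 = 0x1, C2 = 0xC, C3 = 0x3, C4 = 0x2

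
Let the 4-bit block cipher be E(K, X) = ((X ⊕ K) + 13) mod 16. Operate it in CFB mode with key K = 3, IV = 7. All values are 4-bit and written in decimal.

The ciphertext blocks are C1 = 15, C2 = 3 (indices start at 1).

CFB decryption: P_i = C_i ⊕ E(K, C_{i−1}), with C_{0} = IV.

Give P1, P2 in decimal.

P1 = 14, P2 = 10

P1: E(K, 7) = 1; 15 ⊕ 1 = 14.
P2: E(K, 15) = 9; 3 ⊕ 9 = 10.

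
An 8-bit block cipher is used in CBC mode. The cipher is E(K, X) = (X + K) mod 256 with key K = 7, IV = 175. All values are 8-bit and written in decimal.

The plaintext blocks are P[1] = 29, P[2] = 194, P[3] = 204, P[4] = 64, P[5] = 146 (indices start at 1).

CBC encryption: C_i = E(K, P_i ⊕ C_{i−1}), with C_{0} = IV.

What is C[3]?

C[1]: P[1] ⊕ 175 = 178; E(K, 178) = 185.
C[2]: P[2] ⊕ 185 = 123; E(K, 123) = 130.
C[3]: P[3] ⊕ 130 = 78; E(K, 78) = 85.

C[3] = 85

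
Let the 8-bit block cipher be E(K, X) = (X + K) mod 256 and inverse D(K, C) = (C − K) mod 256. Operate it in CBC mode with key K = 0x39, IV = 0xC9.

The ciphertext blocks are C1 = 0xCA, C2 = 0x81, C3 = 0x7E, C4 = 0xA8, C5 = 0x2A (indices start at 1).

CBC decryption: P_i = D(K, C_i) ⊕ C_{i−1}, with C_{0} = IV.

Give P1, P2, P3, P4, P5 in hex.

P1 = 0x58, P2 = 0x82, P3 = 0xC4, P4 = 0x11, P5 = 0x59

P1: D(K, 0xCA) = 0x91; 0x91 ⊕ 0xC9 = 0x58.
P2: D(K, 0x81) = 0x48; 0x48 ⊕ 0xCA = 0x82.
P3: D(K, 0x7E) = 0x45; 0x45 ⊕ 0x81 = 0xC4.
P4: D(K, 0xA8) = 0x6F; 0x6F ⊕ 0x7E = 0x11.
P5: D(K, 0x2A) = 0xF1; 0xF1 ⊕ 0xA8 = 0x59.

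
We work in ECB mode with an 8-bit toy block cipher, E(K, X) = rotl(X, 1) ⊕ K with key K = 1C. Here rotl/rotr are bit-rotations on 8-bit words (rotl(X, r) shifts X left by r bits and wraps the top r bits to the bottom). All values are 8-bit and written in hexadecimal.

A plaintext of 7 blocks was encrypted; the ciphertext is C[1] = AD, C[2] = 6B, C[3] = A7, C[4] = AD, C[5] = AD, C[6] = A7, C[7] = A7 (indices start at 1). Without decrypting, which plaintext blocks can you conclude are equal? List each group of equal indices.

ECB encrypts each block independently with the same key, so equal ciphertext blocks imply equal plaintext blocks.
C[1] = C[4] = C[5] = AD, so P[1] = P[4] = P[5].
C[3] = C[6] = C[7] = A7, so P[3] = P[6] = P[7].

P[1] = P[4] = P[5]; P[3] = P[6] = P[7]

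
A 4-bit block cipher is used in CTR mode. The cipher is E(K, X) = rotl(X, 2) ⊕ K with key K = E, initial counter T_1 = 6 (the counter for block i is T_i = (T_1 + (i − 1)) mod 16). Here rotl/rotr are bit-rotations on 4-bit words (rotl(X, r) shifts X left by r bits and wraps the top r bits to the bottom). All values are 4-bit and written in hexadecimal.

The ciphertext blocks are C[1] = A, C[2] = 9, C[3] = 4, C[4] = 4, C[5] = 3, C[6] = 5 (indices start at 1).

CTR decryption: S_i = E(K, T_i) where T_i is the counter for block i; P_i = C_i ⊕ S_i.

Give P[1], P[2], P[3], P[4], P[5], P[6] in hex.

P[1] = D, P[2] = A, P[3] = 8, P[4] = C, P[5] = 7, P[6] = 5

P[1]: T = 6, S = E(K, T) = 7; A ⊕ 7 = D.
P[2]: T = 7, S = E(K, T) = 3; 9 ⊕ 3 = A.
P[3]: T = 8, S = E(K, T) = C; 4 ⊕ C = 8.
P[4]: T = 9, S = E(K, T) = 8; 4 ⊕ 8 = C.
P[5]: T = A, S = E(K, T) = 4; 3 ⊕ 4 = 7.
P[6]: T = B, S = E(K, T) = 0; 5 ⊕ 0 = 5.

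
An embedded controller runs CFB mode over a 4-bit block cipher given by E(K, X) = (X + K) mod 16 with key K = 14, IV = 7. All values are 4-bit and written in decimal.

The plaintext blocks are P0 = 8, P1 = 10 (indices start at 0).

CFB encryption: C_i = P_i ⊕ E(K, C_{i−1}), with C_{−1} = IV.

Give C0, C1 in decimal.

C0: E(K, 7) = 5; 8 ⊕ 5 = 13.
C1: E(K, 13) = 11; 10 ⊕ 11 = 1.

C0 = 13, C1 = 1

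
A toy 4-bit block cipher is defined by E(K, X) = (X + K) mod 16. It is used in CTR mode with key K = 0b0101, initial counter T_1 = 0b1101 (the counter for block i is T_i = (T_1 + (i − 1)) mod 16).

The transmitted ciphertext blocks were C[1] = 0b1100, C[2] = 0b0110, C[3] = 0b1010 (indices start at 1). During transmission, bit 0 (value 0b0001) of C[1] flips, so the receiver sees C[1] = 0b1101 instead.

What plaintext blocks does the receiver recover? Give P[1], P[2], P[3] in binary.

CTR decryption: S_i = E(K, T_i) where T_i is the counter for block i; P_i = C_i ⊕ S_i.
Only C[1] changed, to 0b1101. In CTR, a change in C_i flips the same bit in P_i only; the keystream is unaffected. Decrypting the received ciphertext:
P[1]: T = 0b1101, S = E(K, T) = 0b0010; 0b1101 ⊕ 0b0010 = 0b1111.
P[2]: T = 0b1110, S = E(K, T) = 0b0011; 0b0110 ⊕ 0b0011 = 0b0101.
P[3]: T = 0b1111, S = E(K, T) = 0b0100; 0b1010 ⊕ 0b0100 = 0b1110.
Blocks that differ from the original plaintext: P[1].

P[1] = 0b1111, P[2] = 0b0101, P[3] = 0b1110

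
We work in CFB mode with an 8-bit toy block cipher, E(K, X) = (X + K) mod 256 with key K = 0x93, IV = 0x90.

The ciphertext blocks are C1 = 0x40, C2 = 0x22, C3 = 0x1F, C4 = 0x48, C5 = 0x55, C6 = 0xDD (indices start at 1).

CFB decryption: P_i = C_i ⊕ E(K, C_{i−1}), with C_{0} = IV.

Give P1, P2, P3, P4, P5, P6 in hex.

P1: E(K, 0x90) = 0x23; 0x40 ⊕ 0x23 = 0x63.
P2: E(K, 0x40) = 0xD3; 0x22 ⊕ 0xD3 = 0xF1.
P3: E(K, 0x22) = 0xB5; 0x1F ⊕ 0xB5 = 0xAA.
P4: E(K, 0x1F) = 0xB2; 0x48 ⊕ 0xB2 = 0xFA.
P5: E(K, 0x48) = 0xDB; 0x55 ⊕ 0xDB = 0x8E.
P6: E(K, 0x55) = 0xE8; 0xDD ⊕ 0xE8 = 0x35.

P1 = 0x63, P2 = 0xF1, P3 = 0xAA, P4 = 0xFA, P5 = 0x8E, P6 = 0x35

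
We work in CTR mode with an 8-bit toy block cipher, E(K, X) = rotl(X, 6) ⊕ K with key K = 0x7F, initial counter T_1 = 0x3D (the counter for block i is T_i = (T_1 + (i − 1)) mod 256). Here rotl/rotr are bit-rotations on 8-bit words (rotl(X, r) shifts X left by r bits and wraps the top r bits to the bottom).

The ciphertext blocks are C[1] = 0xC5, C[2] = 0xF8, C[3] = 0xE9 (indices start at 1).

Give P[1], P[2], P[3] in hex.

P[1] = 0xF5, P[2] = 0x08, P[3] = 0x59

CTR decryption: S_i = E(K, T_i) where T_i is the counter for block i; P_i = C_i ⊕ S_i.
P[1]: T = 0x3D, S = E(K, T) = 0x30; 0xC5 ⊕ 0x30 = 0xF5.
P[2]: T = 0x3E, S = E(K, T) = 0xF0; 0xF8 ⊕ 0xF0 = 0x08.
P[3]: T = 0x3F, S = E(K, T) = 0xB0; 0xE9 ⊕ 0xB0 = 0x59.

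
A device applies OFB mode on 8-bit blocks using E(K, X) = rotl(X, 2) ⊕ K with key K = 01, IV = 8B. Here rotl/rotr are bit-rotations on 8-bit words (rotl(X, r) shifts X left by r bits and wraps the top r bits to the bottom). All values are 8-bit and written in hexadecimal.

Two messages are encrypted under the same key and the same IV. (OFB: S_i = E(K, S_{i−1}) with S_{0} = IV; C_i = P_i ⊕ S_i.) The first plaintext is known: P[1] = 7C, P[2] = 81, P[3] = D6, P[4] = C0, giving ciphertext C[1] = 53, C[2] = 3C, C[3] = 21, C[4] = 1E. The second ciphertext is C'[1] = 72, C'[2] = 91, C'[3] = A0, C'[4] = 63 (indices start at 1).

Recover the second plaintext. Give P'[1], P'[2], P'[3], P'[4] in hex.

P'[1] = 5D, P'[2] = 2C, P'[3] = 57, P'[4] = BD

In OFB with a reused IV, both messages share the same keystream S_i, so C_i ⊕ C'_i = P_i ⊕ P'_i and thus P'_i = P_i ⊕ C_i ⊕ C'_i.
P'[1]: 7C ⊕ 53 ⊕ 72 = 5D.
P'[2]: 81 ⊕ 3C ⊕ 91 = 2C.
P'[3]: D6 ⊕ 21 ⊕ A0 = 57.
P'[4]: C0 ⊕ 1E ⊕ 63 = BD.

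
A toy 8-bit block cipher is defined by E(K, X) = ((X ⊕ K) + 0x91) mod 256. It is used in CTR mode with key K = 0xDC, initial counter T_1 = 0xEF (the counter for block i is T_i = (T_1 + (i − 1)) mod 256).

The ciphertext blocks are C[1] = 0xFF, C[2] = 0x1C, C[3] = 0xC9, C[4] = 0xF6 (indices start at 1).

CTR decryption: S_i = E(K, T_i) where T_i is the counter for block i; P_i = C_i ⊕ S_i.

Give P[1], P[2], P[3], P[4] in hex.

P[1] = 0x3B, P[2] = 0xA1, P[3] = 0x77, P[4] = 0x49

P[1]: T = 0xEF, S = E(K, T) = 0xC4; 0xFF ⊕ 0xC4 = 0x3B.
P[2]: T = 0xF0, S = E(K, T) = 0xBD; 0x1C ⊕ 0xBD = 0xA1.
P[3]: T = 0xF1, S = E(K, T) = 0xBE; 0xC9 ⊕ 0xBE = 0x77.
P[4]: T = 0xF2, S = E(K, T) = 0xBF; 0xF6 ⊕ 0xBF = 0x49.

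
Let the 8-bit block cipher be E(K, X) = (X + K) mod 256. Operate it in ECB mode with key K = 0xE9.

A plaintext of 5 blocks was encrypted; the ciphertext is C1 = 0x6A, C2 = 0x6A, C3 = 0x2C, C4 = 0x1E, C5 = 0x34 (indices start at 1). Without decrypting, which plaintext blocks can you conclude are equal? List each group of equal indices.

ECB encrypts each block independently with the same key, so equal ciphertext blocks imply equal plaintext blocks.
C1 = C2 = 0x6A, so P1 = P2.

P1 = P2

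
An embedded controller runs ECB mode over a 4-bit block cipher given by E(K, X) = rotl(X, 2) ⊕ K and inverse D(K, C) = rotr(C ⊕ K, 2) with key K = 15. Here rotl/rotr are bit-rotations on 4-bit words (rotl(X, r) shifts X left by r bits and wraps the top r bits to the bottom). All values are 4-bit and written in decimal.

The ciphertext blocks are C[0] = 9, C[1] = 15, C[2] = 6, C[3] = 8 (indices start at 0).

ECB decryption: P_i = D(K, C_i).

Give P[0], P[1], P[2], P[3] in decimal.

P[0]: D(K, 9) = 9.
P[1]: D(K, 15) = 0.
P[2]: D(K, 6) = 6.
P[3]: D(K, 8) = 13.

P[0] = 9, P[1] = 0, P[2] = 6, P[3] = 13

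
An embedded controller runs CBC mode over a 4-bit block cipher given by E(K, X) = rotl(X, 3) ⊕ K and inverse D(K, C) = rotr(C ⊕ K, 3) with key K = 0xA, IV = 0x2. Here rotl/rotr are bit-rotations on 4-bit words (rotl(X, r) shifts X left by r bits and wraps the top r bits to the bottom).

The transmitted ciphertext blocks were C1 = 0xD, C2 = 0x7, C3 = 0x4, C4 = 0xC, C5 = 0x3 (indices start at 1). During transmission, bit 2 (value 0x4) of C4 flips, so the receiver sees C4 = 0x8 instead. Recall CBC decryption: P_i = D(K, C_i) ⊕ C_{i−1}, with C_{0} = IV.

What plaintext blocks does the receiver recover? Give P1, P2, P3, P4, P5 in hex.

Only C4 changed, to 0x8. In CBC, a change in C_i garbles P_i and flips the same bit in P_{i+1}. Decrypting the received ciphertext:
P1: D(K, 0xD) = 0xE; 0xE ⊕ 0x2 = 0xC.
P2: D(K, 0x7) = 0xB; 0xB ⊕ 0xD = 0x6.
P3: D(K, 0x4) = 0xD; 0xD ⊕ 0x7 = 0xA.
P4: D(K, 0x8) = 0x4; 0x4 ⊕ 0x4 = 0x0.
P5: D(K, 0x3) = 0x3; 0x3 ⊕ 0x8 = 0xB.
Blocks that differ from the original plaintext: P4, P5.

P1 = 0xC, P2 = 0x6, P3 = 0xA, P4 = 0x0, P5 = 0xB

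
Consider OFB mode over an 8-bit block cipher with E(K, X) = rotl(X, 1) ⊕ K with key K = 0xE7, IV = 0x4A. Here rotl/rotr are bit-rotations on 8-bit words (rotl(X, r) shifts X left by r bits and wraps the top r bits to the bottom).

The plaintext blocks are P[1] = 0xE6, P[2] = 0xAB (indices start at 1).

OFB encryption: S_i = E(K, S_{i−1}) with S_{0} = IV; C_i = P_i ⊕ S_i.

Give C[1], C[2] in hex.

C[1]: S = E(K, 0x4A) = 0x73; 0xE6 ⊕ 0x73 = 0x95.
C[2]: S = E(K, 0x73) = 0x01; 0xAB ⊕ 0x01 = 0xAA.

C[1] = 0x95, C[2] = 0xAA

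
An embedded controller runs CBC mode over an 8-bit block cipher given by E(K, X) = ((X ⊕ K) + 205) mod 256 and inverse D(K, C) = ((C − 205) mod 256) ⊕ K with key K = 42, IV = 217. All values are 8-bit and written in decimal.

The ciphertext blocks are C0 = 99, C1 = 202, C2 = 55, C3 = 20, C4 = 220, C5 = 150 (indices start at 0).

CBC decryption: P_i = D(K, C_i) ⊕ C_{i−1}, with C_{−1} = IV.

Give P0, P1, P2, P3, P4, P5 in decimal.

P0: D(K, 99) = 188; 188 ⊕ 217 = 101.
P1: D(K, 202) = 215; 215 ⊕ 99 = 180.
P2: D(K, 55) = 64; 64 ⊕ 202 = 138.
P3: D(K, 20) = 109; 109 ⊕ 55 = 90.
P4: D(K, 220) = 37; 37 ⊕ 20 = 49.
P5: D(K, 150) = 227; 227 ⊕ 220 = 63.

P0 = 101, P1 = 180, P2 = 138, P3 = 90, P4 = 49, P5 = 63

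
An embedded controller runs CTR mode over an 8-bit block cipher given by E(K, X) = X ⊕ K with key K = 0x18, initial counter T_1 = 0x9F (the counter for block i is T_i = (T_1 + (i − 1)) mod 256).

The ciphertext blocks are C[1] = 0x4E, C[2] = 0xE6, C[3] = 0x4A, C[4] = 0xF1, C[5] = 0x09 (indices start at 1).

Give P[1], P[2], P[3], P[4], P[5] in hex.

P[1] = 0xC9, P[2] = 0x5E, P[3] = 0xF3, P[4] = 0x4B, P[5] = 0xB2

CTR decryption: S_i = E(K, T_i) where T_i is the counter for block i; P_i = C_i ⊕ S_i.
P[1]: T = 0x9F, S = E(K, T) = 0x87; 0x4E ⊕ 0x87 = 0xC9.
P[2]: T = 0xA0, S = E(K, T) = 0xB8; 0xE6 ⊕ 0xB8 = 0x5E.
P[3]: T = 0xA1, S = E(K, T) = 0xB9; 0x4A ⊕ 0xB9 = 0xF3.
P[4]: T = 0xA2, S = E(K, T) = 0xBA; 0xF1 ⊕ 0xBA = 0x4B.
P[5]: T = 0xA3, S = E(K, T) = 0xBB; 0x09 ⊕ 0xBB = 0xB2.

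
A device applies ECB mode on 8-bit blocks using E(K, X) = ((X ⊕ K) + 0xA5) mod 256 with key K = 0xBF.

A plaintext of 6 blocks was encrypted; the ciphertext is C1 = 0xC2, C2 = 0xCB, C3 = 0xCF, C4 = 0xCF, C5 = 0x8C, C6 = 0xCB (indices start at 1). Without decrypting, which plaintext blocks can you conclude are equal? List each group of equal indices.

ECB encrypts each block independently with the same key, so equal ciphertext blocks imply equal plaintext blocks.
C2 = C6 = 0xCB, so P2 = P6.
C3 = C4 = 0xCF, so P3 = P4.

P2 = P6; P3 = P4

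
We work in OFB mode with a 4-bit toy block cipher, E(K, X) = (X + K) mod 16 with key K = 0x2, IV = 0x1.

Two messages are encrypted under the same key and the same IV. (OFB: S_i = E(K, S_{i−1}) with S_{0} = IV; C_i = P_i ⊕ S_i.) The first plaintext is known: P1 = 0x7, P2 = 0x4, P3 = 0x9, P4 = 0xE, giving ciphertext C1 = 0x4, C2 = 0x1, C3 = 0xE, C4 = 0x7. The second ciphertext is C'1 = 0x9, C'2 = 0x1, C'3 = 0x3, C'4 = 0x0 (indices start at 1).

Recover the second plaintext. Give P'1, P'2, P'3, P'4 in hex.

In OFB with a reused IV, both messages share the same keystream S_i, so C_i ⊕ C'_i = P_i ⊕ P'_i and thus P'_i = P_i ⊕ C_i ⊕ C'_i.
P'1: 0x7 ⊕ 0x4 ⊕ 0x9 = 0xA.
P'2: 0x4 ⊕ 0x1 ⊕ 0x1 = 0x4.
P'3: 0x9 ⊕ 0xE ⊕ 0x3 = 0x4.
P'4: 0xE ⊕ 0x7 ⊕ 0x0 = 0x9.

P'1 = 0xA, P'2 = 0x4, P'3 = 0x4, P'4 = 0x9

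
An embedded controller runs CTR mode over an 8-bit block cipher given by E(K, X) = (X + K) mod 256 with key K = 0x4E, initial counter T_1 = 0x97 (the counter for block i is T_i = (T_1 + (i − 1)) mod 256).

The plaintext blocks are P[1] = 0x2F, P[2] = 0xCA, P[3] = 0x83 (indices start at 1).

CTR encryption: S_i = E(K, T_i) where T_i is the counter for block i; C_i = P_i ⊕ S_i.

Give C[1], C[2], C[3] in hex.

C[1]: T = 0x97, S = E(K, T) = 0xE5; 0x2F ⊕ 0xE5 = 0xCA.
C[2]: T = 0x98, S = E(K, T) = 0xE6; 0xCA ⊕ 0xE6 = 0x2C.
C[3]: T = 0x99, S = E(K, T) = 0xE7; 0x83 ⊕ 0xE7 = 0x64.

C[1] = 0xCA, C[2] = 0x2C, C[3] = 0x64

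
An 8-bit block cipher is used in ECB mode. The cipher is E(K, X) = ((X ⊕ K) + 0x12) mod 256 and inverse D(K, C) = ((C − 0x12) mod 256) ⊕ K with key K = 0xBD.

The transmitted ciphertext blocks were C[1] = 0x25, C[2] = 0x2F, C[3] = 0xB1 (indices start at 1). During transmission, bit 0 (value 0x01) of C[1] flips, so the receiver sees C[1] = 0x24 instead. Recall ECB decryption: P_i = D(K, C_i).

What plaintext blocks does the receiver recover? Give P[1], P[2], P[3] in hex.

P[1] = 0xAF, P[2] = 0xA0, P[3] = 0x22

Only C[1] changed, to 0x24. In ECB, a change in C_i affects only P_i. Decrypting the received ciphertext:
P[1]: D(K, 0x24) = 0xAF.
P[2]: D(K, 0x2F) = 0xA0.
P[3]: D(K, 0xB1) = 0x22.
Blocks that differ from the original plaintext: P[1].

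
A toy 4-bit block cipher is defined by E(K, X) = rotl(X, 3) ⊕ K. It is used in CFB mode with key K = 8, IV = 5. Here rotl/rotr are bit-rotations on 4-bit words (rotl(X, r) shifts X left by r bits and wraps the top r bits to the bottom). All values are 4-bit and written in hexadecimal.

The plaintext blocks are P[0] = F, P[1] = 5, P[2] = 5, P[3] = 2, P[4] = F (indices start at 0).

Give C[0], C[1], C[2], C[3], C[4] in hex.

CFB encryption: C_i = P_i ⊕ E(K, C_{i−1}), with C_{−1} = IV.
C[0]: E(K, 5) = 2; F ⊕ 2 = D.
C[1]: E(K, D) = 6; 5 ⊕ 6 = 3.
C[2]: E(K, 3) = 1; 5 ⊕ 1 = 4.
C[3]: E(K, 4) = A; 2 ⊕ A = 8.
C[4]: E(K, 8) = C; F ⊕ C = 3.

C[0] = D, C[1] = 3, C[2] = 4, C[3] = 8, C[4] = 3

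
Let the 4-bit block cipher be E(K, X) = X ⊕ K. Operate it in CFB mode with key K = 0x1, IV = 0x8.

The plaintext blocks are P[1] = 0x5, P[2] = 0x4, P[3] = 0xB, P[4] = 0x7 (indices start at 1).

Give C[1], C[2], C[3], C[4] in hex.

C[1] = 0xC, C[2] = 0x9, C[3] = 0x3, C[4] = 0x5

CFB encryption: C_i = P_i ⊕ E(K, C_{i−1}), with C_{0} = IV.
C[1]: E(K, 0x8) = 0x9; 0x5 ⊕ 0x9 = 0xC.
C[2]: E(K, 0xC) = 0xD; 0x4 ⊕ 0xD = 0x9.
C[3]: E(K, 0x9) = 0x8; 0xB ⊕ 0x8 = 0x3.
C[4]: E(K, 0x3) = 0x2; 0x7 ⊕ 0x2 = 0x5.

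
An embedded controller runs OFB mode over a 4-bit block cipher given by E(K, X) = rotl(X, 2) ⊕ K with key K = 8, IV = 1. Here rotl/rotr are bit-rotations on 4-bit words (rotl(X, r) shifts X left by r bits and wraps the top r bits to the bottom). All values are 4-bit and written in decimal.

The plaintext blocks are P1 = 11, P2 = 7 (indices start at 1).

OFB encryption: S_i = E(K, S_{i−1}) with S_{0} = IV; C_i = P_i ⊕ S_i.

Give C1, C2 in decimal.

C1 = 7, C2 = 12

C1: S = E(K, 1) = 12; 11 ⊕ 12 = 7.
C2: S = E(K, 12) = 11; 7 ⊕ 11 = 12.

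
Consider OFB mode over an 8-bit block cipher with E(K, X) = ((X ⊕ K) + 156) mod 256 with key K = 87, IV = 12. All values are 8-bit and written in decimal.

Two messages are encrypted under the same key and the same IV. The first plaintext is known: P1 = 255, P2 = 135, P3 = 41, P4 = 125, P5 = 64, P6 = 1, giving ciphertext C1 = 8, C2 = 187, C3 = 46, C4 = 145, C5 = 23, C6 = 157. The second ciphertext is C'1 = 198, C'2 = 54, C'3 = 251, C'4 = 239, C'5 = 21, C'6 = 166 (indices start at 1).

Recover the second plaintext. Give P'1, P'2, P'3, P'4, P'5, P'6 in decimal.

P'1 = 49, P'2 = 10, P'3 = 252, P'4 = 3, P'5 = 66, P'6 = 58

In OFB with a reused IV, both messages share the same keystream S_i, so C_i ⊕ C'_i = P_i ⊕ P'_i and thus P'_i = P_i ⊕ C_i ⊕ C'_i.
P'1: 255 ⊕ 8 ⊕ 198 = 49.
P'2: 135 ⊕ 187 ⊕ 54 = 10.
P'3: 41 ⊕ 46 ⊕ 251 = 252.
P'4: 125 ⊕ 145 ⊕ 239 = 3.
P'5: 64 ⊕ 23 ⊕ 21 = 66.
P'6: 1 ⊕ 157 ⊕ 166 = 58.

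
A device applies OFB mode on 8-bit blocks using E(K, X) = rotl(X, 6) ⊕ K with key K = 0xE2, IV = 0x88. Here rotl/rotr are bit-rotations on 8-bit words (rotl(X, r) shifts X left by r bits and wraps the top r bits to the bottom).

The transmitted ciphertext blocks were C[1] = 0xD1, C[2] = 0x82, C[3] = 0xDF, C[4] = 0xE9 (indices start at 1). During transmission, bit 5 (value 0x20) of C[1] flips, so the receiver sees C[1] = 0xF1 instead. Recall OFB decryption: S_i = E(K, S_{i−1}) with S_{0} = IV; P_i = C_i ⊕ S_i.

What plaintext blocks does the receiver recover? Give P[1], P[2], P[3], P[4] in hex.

Only C[1] changed, to 0xF1. In OFB, a change in C_i flips the same bit in P_i only; the keystream is unaffected. Decrypting the received ciphertext:
P[1]: S = E(K, 0x88) = 0xC0; 0xF1 ⊕ 0xC0 = 0x31.
P[2]: S = E(K, 0xC0) = 0xD2; 0x82 ⊕ 0xD2 = 0x50.
P[3]: S = E(K, 0xD2) = 0x56; 0xDF ⊕ 0x56 = 0x89.
P[4]: S = E(K, 0x56) = 0x77; 0xE9 ⊕ 0x77 = 0x9E.
Blocks that differ from the original plaintext: P[1].

P[1] = 0x31, P[2] = 0x50, P[3] = 0x89, P[4] = 0x9E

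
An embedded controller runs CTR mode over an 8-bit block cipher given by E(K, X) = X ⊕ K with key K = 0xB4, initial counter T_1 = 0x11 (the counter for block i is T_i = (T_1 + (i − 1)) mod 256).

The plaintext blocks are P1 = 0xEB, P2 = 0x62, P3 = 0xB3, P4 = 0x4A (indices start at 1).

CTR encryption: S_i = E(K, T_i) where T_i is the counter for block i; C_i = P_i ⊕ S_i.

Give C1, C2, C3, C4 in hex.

C1 = 0x4E, C2 = 0xC4, C3 = 0x14, C4 = 0xEA

C1: T = 0x11, S = E(K, T) = 0xA5; 0xEB ⊕ 0xA5 = 0x4E.
C2: T = 0x12, S = E(K, T) = 0xA6; 0x62 ⊕ 0xA6 = 0xC4.
C3: T = 0x13, S = E(K, T) = 0xA7; 0xB3 ⊕ 0xA7 = 0x14.
C4: T = 0x14, S = E(K, T) = 0xA0; 0x4A ⊕ 0xA0 = 0xEA.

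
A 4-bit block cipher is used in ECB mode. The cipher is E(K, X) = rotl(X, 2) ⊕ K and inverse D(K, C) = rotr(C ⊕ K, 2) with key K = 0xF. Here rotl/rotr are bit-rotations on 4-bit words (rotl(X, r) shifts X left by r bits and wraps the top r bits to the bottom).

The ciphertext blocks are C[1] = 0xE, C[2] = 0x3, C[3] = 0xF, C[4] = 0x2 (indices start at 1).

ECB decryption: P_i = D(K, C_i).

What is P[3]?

P[3]: D(K, 0xF) = 0x0.

P[3] = 0x0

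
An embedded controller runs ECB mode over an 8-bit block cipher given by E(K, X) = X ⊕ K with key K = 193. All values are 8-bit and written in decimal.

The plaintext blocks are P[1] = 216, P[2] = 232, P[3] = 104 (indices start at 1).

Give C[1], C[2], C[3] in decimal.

C[1] = 25, C[2] = 41, C[3] = 169

ECB encryption: C_i = E(K, P_i).
C[1]: E(K, 216) = 25.
C[2]: E(K, 232) = 41.
C[3]: E(K, 104) = 169.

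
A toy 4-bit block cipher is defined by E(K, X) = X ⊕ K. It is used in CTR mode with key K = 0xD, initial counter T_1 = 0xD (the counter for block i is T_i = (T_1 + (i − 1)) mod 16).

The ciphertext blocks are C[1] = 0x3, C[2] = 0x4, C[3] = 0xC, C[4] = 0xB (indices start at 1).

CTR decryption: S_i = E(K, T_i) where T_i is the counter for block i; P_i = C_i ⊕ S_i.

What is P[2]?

P[2]: T = 0xE, S = E(K, T) = 0x3; 0x4 ⊕ 0x3 = 0x7.

P[2] = 0x7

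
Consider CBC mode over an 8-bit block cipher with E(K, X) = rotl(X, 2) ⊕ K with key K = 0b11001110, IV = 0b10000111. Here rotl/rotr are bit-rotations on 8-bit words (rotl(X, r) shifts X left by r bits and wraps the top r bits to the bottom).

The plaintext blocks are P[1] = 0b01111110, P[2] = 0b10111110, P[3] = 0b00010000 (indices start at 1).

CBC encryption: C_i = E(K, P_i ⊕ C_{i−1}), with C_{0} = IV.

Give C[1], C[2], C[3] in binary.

C[1] = 0b00101001, C[2] = 0b10010000, C[3] = 0b11001100

C[1]: P[1] ⊕ 0b10000111 = 0b11111001; E(K, 0b11111001) = 0b00101001.
C[2]: P[2] ⊕ 0b00101001 = 0b10010111; E(K, 0b10010111) = 0b10010000.
C[3]: P[3] ⊕ 0b10010000 = 0b10000000; E(K, 0b10000000) = 0b11001100.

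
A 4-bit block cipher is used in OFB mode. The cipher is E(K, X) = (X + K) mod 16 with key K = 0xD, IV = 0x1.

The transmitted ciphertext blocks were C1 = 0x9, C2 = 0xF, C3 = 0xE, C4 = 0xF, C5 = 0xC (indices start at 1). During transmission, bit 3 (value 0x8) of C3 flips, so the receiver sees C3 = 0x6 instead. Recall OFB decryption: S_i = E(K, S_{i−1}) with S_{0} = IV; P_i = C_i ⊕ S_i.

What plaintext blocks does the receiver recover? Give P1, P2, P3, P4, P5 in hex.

P1 = 0x7, P2 = 0x4, P3 = 0xE, P4 = 0xA, P5 = 0xE

Only C3 changed, to 0x6. In OFB, a change in C_i flips the same bit in P_i only; the keystream is unaffected. Decrypting the received ciphertext:
P1: S = E(K, 0x1) = 0xE; 0x9 ⊕ 0xE = 0x7.
P2: S = E(K, 0xE) = 0xB; 0xF ⊕ 0xB = 0x4.
P3: S = E(K, 0xB) = 0x8; 0x6 ⊕ 0x8 = 0xE.
P4: S = E(K, 0x8) = 0x5; 0xF ⊕ 0x5 = 0xA.
P5: S = E(K, 0x5) = 0x2; 0xC ⊕ 0x2 = 0xE.
Blocks that differ from the original plaintext: P3.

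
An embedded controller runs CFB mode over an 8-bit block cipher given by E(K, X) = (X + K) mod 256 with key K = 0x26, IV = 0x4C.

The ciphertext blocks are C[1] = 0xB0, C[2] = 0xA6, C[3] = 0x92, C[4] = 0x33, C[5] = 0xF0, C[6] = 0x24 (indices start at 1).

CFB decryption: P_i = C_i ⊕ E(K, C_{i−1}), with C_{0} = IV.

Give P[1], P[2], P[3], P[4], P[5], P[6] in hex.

P[1]: E(K, 0x4C) = 0x72; 0xB0 ⊕ 0x72 = 0xC2.
P[2]: E(K, 0xB0) = 0xD6; 0xA6 ⊕ 0xD6 = 0x70.
P[3]: E(K, 0xA6) = 0xCC; 0x92 ⊕ 0xCC = 0x5E.
P[4]: E(K, 0x92) = 0xB8; 0x33 ⊕ 0xB8 = 0x8B.
P[5]: E(K, 0x33) = 0x59; 0xF0 ⊕ 0x59 = 0xA9.
P[6]: E(K, 0xF0) = 0x16; 0x24 ⊕ 0x16 = 0x32.

P[1] = 0xC2, P[2] = 0x70, P[3] = 0x5E, P[4] = 0x8B, P[5] = 0xA9, P[6] = 0x32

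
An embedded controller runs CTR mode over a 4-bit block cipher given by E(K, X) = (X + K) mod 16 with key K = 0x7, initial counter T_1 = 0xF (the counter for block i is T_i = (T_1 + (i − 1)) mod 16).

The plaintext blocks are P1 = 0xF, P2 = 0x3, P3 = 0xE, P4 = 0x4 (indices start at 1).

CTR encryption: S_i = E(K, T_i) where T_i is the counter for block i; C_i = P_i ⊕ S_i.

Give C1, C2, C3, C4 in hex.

C1: T = 0xF, S = E(K, T) = 0x6; 0xF ⊕ 0x6 = 0x9.
C2: T = 0x0, S = E(K, T) = 0x7; 0x3 ⊕ 0x7 = 0x4.
C3: T = 0x1, S = E(K, T) = 0x8; 0xE ⊕ 0x8 = 0x6.
C4: T = 0x2, S = E(K, T) = 0x9; 0x4 ⊕ 0x9 = 0xD.

C1 = 0x9, C2 = 0x4, C3 = 0x6, C4 = 0xD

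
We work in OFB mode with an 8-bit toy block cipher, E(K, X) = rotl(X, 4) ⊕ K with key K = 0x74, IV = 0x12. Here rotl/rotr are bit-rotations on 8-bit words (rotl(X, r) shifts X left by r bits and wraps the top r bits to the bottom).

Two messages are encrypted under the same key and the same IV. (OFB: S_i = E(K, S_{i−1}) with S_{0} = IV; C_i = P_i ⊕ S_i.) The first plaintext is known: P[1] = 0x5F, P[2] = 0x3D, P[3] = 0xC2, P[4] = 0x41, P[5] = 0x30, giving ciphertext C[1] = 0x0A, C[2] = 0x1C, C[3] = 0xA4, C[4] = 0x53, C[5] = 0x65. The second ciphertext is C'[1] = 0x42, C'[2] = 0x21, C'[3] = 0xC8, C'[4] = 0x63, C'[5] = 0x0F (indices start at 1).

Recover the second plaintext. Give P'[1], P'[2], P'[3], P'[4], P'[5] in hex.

In OFB with a reused IV, both messages share the same keystream S_i, so C_i ⊕ C'_i = P_i ⊕ P'_i and thus P'_i = P_i ⊕ C_i ⊕ C'_i.
P'[1]: 0x5F ⊕ 0x0A ⊕ 0x42 = 0x17.
P'[2]: 0x3D ⊕ 0x1C ⊕ 0x21 = 0x00.
P'[3]: 0xC2 ⊕ 0xA4 ⊕ 0xC8 = 0xAE.
P'[4]: 0x41 ⊕ 0x53 ⊕ 0x63 = 0x71.
P'[5]: 0x30 ⊕ 0x65 ⊕ 0x0F = 0x5A.

P'[1] = 0x17, P'[2] = 0x00, P'[3] = 0xAE, P'[4] = 0x71, P'[5] = 0x5A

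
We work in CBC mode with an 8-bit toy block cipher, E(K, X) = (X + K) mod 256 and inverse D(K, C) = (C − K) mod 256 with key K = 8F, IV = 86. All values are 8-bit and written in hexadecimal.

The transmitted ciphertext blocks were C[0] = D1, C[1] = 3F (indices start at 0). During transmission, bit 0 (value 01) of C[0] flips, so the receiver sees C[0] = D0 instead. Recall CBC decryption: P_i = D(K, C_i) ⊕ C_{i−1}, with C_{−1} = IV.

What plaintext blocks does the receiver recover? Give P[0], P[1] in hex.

Only C[0] changed, to D0. In CBC, a change in C_i garbles P_i and flips the same bit in P_{i+1}. Decrypting the received ciphertext:
P[0]: D(K, D0) = 41; 41 ⊕ 86 = C7.
P[1]: D(K, 3F) = B0; B0 ⊕ D0 = 60.
Blocks that differ from the original plaintext: P[0], P[1].

P[0] = C7, P[1] = 60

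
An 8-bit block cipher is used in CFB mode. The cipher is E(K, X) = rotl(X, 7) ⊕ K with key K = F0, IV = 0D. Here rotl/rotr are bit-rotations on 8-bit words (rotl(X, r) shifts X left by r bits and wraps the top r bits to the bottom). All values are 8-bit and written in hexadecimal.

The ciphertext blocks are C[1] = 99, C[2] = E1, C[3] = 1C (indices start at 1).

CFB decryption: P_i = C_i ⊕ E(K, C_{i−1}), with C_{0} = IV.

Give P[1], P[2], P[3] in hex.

P[1]: E(K, 0D) = 76; 99 ⊕ 76 = EF.
P[2]: E(K, 99) = 3C; E1 ⊕ 3C = DD.
P[3]: E(K, E1) = 00; 1C ⊕ 00 = 1C.

P[1] = EF, P[2] = DD, P[3] = 1C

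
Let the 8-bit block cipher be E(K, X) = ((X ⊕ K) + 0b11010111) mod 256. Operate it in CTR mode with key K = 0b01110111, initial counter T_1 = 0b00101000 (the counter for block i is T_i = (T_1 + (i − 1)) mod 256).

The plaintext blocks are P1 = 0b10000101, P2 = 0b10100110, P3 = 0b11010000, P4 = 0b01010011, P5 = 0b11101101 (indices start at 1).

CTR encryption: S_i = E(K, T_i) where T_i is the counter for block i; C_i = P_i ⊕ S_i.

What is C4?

C1: T = 0b00101000, S = E(K, T) = 0b00110110; 0b10000101 ⊕ 0b00110110 = 0b10110011.
C2: T = 0b00101001, S = E(K, T) = 0b00110101; 0b10100110 ⊕ 0b00110101 = 0b10010011.
C3: T = 0b00101010, S = E(K, T) = 0b00110100; 0b11010000 ⊕ 0b00110100 = 0b11100100.
C4: T = 0b00101011, S = E(K, T) = 0b00110011; 0b01010011 ⊕ 0b00110011 = 0b01100000.

C4 = 0b01100000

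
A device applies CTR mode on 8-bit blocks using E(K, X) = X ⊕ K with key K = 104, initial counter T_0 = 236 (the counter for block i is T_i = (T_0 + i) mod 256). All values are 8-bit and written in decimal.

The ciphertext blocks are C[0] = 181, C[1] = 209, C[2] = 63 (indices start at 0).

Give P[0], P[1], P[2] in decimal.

P[0] = 49, P[1] = 84, P[2] = 185

CTR decryption: S_i = E(K, T_i) where T_i is the counter for block i; P_i = C_i ⊕ S_i.
P[0]: T = 236, S = E(K, T) = 132; 181 ⊕ 132 = 49.
P[1]: T = 237, S = E(K, T) = 133; 209 ⊕ 133 = 84.
P[2]: T = 238, S = E(K, T) = 134; 63 ⊕ 134 = 185.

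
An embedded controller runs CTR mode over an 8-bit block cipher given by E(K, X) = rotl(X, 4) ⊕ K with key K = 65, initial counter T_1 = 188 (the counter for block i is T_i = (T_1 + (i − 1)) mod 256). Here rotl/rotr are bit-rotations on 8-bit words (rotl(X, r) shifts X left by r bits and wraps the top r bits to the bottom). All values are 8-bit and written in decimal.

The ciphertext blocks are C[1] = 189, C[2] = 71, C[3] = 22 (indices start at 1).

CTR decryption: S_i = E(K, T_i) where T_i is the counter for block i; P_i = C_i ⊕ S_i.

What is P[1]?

P[1]: T = 188, S = E(K, T) = 138; 189 ⊕ 138 = 55.

P[1] = 55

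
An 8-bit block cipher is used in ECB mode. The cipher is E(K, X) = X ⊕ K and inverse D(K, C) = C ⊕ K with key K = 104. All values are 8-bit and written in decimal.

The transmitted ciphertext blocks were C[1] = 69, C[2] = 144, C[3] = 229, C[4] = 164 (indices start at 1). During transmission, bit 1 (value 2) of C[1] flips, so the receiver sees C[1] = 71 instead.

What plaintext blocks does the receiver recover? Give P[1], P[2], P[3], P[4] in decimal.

ECB decryption: P_i = D(K, C_i).
Only C[1] changed, to 71. In ECB, a change in C_i affects only P_i. Decrypting the received ciphertext:
P[1]: D(K, 71) = 47.
P[2]: D(K, 144) = 248.
P[3]: D(K, 229) = 141.
P[4]: D(K, 164) = 204.
Blocks that differ from the original plaintext: P[1].

P[1] = 47, P[2] = 248, P[3] = 141, P[4] = 204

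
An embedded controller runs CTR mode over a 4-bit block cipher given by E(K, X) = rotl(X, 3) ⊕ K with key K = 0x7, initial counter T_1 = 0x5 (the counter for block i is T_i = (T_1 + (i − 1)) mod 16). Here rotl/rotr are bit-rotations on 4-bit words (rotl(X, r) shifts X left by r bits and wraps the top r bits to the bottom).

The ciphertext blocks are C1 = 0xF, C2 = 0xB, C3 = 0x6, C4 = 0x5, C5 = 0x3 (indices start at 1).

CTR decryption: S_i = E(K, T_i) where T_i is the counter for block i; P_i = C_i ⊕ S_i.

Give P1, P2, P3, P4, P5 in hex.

P1 = 0x2, P2 = 0xF, P3 = 0xA, P4 = 0x6, P5 = 0x8

P1: T = 0x5, S = E(K, T) = 0xD; 0xF ⊕ 0xD = 0x2.
P2: T = 0x6, S = E(K, T) = 0x4; 0xB ⊕ 0x4 = 0xF.
P3: T = 0x7, S = E(K, T) = 0xC; 0x6 ⊕ 0xC = 0xA.
P4: T = 0x8, S = E(K, T) = 0x3; 0x5 ⊕ 0x3 = 0x6.
P5: T = 0x9, S = E(K, T) = 0xB; 0x3 ⊕ 0xB = 0x8.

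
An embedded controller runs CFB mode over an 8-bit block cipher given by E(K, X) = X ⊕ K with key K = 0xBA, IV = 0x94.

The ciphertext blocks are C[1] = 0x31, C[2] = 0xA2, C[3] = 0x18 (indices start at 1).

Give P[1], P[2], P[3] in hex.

CFB decryption: P_i = C_i ⊕ E(K, C_{i−1}), with C_{0} = IV.
P[1]: E(K, 0x94) = 0x2E; 0x31 ⊕ 0x2E = 0x1F.
P[2]: E(K, 0x31) = 0x8B; 0xA2 ⊕ 0x8B = 0x29.
P[3]: E(K, 0xA2) = 0x18; 0x18 ⊕ 0x18 = 0x00.

P[1] = 0x1F, P[2] = 0x29, P[3] = 0x00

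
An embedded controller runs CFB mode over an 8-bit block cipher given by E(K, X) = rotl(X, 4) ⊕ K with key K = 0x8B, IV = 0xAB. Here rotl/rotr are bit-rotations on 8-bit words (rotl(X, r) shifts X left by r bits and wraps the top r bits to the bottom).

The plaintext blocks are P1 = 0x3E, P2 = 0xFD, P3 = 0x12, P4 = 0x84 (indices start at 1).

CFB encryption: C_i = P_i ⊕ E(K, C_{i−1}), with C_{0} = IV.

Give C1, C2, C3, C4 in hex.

C1: E(K, 0xAB) = 0x31; 0x3E ⊕ 0x31 = 0x0F.
C2: E(K, 0x0F) = 0x7B; 0xFD ⊕ 0x7B = 0x86.
C3: E(K, 0x86) = 0xE3; 0x12 ⊕ 0xE3 = 0xF1.
C4: E(K, 0xF1) = 0x94; 0x84 ⊕ 0x94 = 0x10.

C1 = 0x0F, C2 = 0x86, C3 = 0xF1, C4 = 0x10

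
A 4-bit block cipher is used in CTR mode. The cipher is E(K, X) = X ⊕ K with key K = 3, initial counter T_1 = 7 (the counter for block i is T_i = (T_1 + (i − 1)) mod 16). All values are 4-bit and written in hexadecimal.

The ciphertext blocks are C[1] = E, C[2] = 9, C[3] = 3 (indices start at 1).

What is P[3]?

P[3] = 9

CTR decryption: S_i = E(K, T_i) where T_i is the counter for block i; P_i = C_i ⊕ S_i.
P[3]: T = 9, S = E(K, T) = A; 3 ⊕ A = 9.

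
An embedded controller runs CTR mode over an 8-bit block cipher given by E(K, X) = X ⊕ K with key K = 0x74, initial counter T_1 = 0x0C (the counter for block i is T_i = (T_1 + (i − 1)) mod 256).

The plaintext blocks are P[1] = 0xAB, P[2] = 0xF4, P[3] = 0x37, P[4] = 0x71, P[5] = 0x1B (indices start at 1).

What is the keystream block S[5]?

CTR encryption: S_i = E(K, T_i) where T_i is the counter for block i; C_i = P_i ⊕ S_i.
C[1]: T = 0x0C, S = E(K, T) = 0x78; 0xAB ⊕ 0x78 = 0xD3.
C[2]: T = 0x0D, S = E(K, T) = 0x79; 0xF4 ⊕ 0x79 = 0x8D.
C[3]: T = 0x0E, S = E(K, T) = 0x7A; 0x37 ⊕ 0x7A = 0x4D.
C[4]: T = 0x0F, S = E(K, T) = 0x7B; 0x71 ⊕ 0x7B = 0x0A.
C[5]: T = 0x10, S = E(K, T) = 0x64; 0x1B ⊕ 0x64 = 0x7F.
So S[5] = 0x64.

0x64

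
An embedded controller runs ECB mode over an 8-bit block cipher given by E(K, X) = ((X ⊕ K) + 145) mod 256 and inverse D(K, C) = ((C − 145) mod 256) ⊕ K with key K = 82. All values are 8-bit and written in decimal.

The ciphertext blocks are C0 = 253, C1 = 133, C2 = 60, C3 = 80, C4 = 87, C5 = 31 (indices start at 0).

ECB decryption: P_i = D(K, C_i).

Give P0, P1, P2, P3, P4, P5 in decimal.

P0: D(K, 253) = 62.
P1: D(K, 133) = 166.
P2: D(K, 60) = 249.
P3: D(K, 80) = 237.
P4: D(K, 87) = 148.
P5: D(K, 31) = 220.

P0 = 62, P1 = 166, P2 = 249, P3 = 237, P4 = 148, P5 = 220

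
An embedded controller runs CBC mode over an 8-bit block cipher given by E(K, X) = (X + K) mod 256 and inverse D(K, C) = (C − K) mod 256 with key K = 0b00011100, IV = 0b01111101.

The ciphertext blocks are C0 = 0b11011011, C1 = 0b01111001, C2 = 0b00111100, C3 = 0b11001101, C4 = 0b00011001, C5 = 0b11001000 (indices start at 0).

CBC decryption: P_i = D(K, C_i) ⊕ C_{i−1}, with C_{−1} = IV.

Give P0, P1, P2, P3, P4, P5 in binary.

P0 = 0b11000010, P1 = 0b10000110, P2 = 0b01011001, P3 = 0b10001101, P4 = 0b00110000, P5 = 0b10110101

P0: D(K, 0b11011011) = 0b10111111; 0b10111111 ⊕ 0b01111101 = 0b11000010.
P1: D(K, 0b01111001) = 0b01011101; 0b01011101 ⊕ 0b11011011 = 0b10000110.
P2: D(K, 0b00111100) = 0b00100000; 0b00100000 ⊕ 0b01111001 = 0b01011001.
P3: D(K, 0b11001101) = 0b10110001; 0b10110001 ⊕ 0b00111100 = 0b10001101.
P4: D(K, 0b00011001) = 0b11111101; 0b11111101 ⊕ 0b11001101 = 0b00110000.
P5: D(K, 0b11001000) = 0b10101100; 0b10101100 ⊕ 0b00011001 = 0b10110101.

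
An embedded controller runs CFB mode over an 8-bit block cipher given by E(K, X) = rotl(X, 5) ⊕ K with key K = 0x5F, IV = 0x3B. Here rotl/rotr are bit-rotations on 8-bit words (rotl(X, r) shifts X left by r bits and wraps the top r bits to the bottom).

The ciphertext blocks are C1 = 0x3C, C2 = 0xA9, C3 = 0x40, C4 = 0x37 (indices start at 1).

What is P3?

P3 = 0x2A

CFB decryption: P_i = C_i ⊕ E(K, C_{i−1}), with C_{0} = IV.
P3: E(K, 0xA9) = 0x6A; 0x40 ⊕ 0x6A = 0x2A.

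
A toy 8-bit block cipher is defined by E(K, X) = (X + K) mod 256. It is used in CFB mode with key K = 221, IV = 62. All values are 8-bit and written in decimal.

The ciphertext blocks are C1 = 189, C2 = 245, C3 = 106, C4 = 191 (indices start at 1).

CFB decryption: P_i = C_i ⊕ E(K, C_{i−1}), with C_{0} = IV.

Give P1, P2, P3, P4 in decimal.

P1 = 166, P2 = 111, P3 = 184, P4 = 248

P1: E(K, 62) = 27; 189 ⊕ 27 = 166.
P2: E(K, 189) = 154; 245 ⊕ 154 = 111.
P3: E(K, 245) = 210; 106 ⊕ 210 = 184.
P4: E(K, 106) = 71; 191 ⊕ 71 = 248.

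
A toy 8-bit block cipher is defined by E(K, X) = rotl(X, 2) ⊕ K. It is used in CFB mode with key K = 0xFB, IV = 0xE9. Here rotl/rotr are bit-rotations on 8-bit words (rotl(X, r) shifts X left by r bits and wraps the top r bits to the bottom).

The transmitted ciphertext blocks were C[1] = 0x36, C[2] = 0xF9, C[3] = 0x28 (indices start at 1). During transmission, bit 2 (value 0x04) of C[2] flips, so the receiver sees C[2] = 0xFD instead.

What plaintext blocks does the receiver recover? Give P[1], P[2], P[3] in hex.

CFB decryption: P_i = C_i ⊕ E(K, C_{i−1}), with C_{0} = IV.
Only C[2] changed, to 0xFD. In CFB, a change in C_i flips the same bit in P_i and garbles P_{i+1}. Decrypting the received ciphertext:
P[1]: E(K, 0xE9) = 0x5C; 0x36 ⊕ 0x5C = 0x6A.
P[2]: E(K, 0x36) = 0x23; 0xFD ⊕ 0x23 = 0xDE.
P[3]: E(K, 0xFD) = 0x0C; 0x28 ⊕ 0x0C = 0x24.
Blocks that differ from the original plaintext: P[2], P[3].

P[1] = 0x6A, P[2] = 0xDE, P[3] = 0x24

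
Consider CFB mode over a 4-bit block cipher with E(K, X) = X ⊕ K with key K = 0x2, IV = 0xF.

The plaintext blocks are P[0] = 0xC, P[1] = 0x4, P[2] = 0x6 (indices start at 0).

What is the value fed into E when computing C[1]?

CFB encryption: C_i = P_i ⊕ E(K, C_{i−1}), with C_{−1} = IV.
C[0]: E(K, 0xF) = 0xD; 0xC ⊕ 0xD = 0x1.
C[1]: E(K, 0x1) = 0x3; 0x4 ⊕ 0x3 = 0x7.
So the input to E for block [1] is 0x1.

0x1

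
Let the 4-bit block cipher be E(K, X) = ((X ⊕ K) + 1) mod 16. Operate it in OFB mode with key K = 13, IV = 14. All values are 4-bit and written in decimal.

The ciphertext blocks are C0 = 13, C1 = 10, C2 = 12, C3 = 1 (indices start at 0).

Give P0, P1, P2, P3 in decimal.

OFB decryption: S_i = E(K, S_{i−1}) with S_{−1} = IV; P_i = C_i ⊕ S_i.
P0: S = E(K, 14) = 4; 13 ⊕ 4 = 9.
P1: S = E(K, 4) = 10; 10 ⊕ 10 = 0.
P2: S = E(K, 10) = 8; 12 ⊕ 8 = 4.
P3: S = E(K, 8) = 6; 1 ⊕ 6 = 7.

P0 = 9, P1 = 0, P2 = 4, P3 = 7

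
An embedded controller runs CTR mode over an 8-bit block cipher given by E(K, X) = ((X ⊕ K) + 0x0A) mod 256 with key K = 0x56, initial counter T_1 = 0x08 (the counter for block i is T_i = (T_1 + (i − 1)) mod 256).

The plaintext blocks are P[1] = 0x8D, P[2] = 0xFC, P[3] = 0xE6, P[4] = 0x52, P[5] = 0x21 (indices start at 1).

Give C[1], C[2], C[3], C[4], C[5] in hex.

CTR encryption: S_i = E(K, T_i) where T_i is the counter for block i; C_i = P_i ⊕ S_i.
C[1]: T = 0x08, S = E(K, T) = 0x68; 0x8D ⊕ 0x68 = 0xE5.
C[2]: T = 0x09, S = E(K, T) = 0x69; 0xFC ⊕ 0x69 = 0x95.
C[3]: T = 0x0A, S = E(K, T) = 0x66; 0xE6 ⊕ 0x66 = 0x80.
C[4]: T = 0x0B, S = E(K, T) = 0x67; 0x52 ⊕ 0x67 = 0x35.
C[5]: T = 0x0C, S = E(K, T) = 0x64; 0x21 ⊕ 0x64 = 0x45.

C[1] = 0xE5, C[2] = 0x95, C[3] = 0x80, C[4] = 0x35, C[5] = 0x45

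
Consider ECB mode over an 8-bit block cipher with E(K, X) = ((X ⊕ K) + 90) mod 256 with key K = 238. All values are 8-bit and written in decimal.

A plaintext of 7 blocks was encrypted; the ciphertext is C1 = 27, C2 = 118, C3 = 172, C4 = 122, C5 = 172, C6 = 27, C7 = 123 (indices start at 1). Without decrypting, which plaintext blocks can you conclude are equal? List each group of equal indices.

ECB encrypts each block independently with the same key, so equal ciphertext blocks imply equal plaintext blocks.
C1 = C6 = 27, so P1 = P6.
C3 = C5 = 172, so P3 = P5.

P1 = P6; P3 = P5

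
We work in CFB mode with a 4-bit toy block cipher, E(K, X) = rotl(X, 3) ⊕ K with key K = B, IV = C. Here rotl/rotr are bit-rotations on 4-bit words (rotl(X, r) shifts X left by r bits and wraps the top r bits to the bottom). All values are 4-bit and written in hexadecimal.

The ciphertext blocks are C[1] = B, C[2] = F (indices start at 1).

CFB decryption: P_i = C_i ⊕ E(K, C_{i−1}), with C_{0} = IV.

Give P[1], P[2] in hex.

P[1] = 6, P[2] = 9

P[1]: E(K, C) = D; B ⊕ D = 6.
P[2]: E(K, B) = 6; F ⊕ 6 = 9.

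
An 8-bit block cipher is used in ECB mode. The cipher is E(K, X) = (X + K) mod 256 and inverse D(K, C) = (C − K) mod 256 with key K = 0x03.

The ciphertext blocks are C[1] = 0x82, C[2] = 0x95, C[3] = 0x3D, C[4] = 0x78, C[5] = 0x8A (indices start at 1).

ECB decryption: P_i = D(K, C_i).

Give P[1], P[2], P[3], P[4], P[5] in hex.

P[1] = 0x7F, P[2] = 0x92, P[3] = 0x3A, P[4] = 0x75, P[5] = 0x87

P[1]: D(K, 0x82) = 0x7F.
P[2]: D(K, 0x95) = 0x92.
P[3]: D(K, 0x3D) = 0x3A.
P[4]: D(K, 0x78) = 0x75.
P[5]: D(K, 0x8A) = 0x87.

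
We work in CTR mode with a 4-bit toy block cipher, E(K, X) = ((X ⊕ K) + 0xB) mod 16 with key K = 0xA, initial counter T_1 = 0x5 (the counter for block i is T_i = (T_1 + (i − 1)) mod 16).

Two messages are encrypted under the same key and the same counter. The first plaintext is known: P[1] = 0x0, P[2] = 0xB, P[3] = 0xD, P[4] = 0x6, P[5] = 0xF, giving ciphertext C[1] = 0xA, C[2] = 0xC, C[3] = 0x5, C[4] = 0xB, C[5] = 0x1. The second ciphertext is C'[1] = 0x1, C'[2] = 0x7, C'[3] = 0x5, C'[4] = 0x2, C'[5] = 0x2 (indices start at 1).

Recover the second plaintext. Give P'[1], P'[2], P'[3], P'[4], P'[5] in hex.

In CTR with a reused counter, both messages share the same keystream S_i, so C_i ⊕ C'_i = P_i ⊕ P'_i and thus P'_i = P_i ⊕ C_i ⊕ C'_i.
P'[1]: 0x0 ⊕ 0xA ⊕ 0x1 = 0xB.
P'[2]: 0xB ⊕ 0xC ⊕ 0x7 = 0x0.
P'[3]: 0xD ⊕ 0x5 ⊕ 0x5 = 0xD.
P'[4]: 0x6 ⊕ 0xB ⊕ 0x2 = 0xF.
P'[5]: 0xF ⊕ 0x1 ⊕ 0x2 = 0xC.

P'[1] = 0xB, P'[2] = 0x0, P'[3] = 0xD, P'[4] = 0xF, P'[5] = 0xC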